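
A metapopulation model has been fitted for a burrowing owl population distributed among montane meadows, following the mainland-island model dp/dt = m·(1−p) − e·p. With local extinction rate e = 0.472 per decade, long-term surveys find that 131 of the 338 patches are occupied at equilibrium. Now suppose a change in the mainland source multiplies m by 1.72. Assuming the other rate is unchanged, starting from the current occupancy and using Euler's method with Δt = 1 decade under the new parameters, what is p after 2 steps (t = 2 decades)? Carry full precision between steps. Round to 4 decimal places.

Observed p* = 131/338 = 0.38757.
Balance m(1−p*) = e·p* gives m = e·p*/(1−p*) = 0.472×0.38757/0.61243 = 0.29871.
Starting from p₀ = 0.38757; update p ← p + (dp/dt)·Δt with the new parameters.
p: 0.38757 → 0.51929  (Δp = +0.13171)
p: 0.51929 → 0.52116  (Δp = +0.00187)

0.5212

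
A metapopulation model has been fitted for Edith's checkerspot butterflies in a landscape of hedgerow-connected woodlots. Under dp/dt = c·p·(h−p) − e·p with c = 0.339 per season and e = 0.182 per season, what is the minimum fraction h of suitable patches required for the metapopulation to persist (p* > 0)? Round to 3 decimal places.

0.537

p* = h − e/c is positive only when h > e/c.
h_min = e/c = 0.182/0.339 = 0.5369.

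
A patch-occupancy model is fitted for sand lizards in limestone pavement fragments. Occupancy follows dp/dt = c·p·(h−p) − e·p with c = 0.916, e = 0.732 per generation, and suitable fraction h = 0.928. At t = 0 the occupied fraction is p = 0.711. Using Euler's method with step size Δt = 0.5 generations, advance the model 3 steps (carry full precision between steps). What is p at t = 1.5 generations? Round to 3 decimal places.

0.369

Update rule: p ← p + [c·p·(h−p) − e·p]·Δt with Δt = 0.5.
  1  |  dp/dt·Δt = -0.189563  |  p_1 = 0.521437
  2  |  dp/dt·Δt = -0.093752  |  p_2 = 0.427686
  3  |  dp/dt·Δt = -0.058531  |  p_3 = 0.369154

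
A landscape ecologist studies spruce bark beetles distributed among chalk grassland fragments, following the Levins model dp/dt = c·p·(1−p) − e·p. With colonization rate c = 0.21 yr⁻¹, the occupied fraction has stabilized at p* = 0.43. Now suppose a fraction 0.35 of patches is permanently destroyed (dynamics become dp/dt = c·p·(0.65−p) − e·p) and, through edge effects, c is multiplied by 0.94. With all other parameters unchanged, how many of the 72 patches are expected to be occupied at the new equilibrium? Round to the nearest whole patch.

3

Balance c(1−p*) = e gives e = 0.21×(1 − 0.43000) = 0.11970.
New p* = 0.65 − e/c = 0.65 − 0.11970/0.19740 = 0.04362.
Expected occupied = 72 × 0.04362 = 3.14 ≈ 3.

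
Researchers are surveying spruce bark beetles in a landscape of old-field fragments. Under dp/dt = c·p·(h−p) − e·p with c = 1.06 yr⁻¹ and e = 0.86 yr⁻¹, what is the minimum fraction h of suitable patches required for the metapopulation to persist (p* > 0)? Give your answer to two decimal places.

0.81

p* = h − e/c is positive only when h > e/c.
h_min = e/c = 0.86/1.06 = 0.8113.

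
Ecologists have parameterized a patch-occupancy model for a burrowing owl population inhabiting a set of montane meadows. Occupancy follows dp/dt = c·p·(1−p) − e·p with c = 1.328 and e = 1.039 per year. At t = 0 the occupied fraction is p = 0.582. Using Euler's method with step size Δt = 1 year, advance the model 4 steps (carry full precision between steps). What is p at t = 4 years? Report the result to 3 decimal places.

0.239

Update rule: p ← p + [c·p·(1−p) − e·p]·Δt with Δt = 1.
t = 1: p = 0.58200 + (-0.28163) = 0.30037
t = 2: p = 0.30037 + (-0.03301) = 0.26736
t = 3: p = 0.26736 + (-0.01766) = 0.24970
t = 4: p = 0.24970 + (-0.01064) = 0.23906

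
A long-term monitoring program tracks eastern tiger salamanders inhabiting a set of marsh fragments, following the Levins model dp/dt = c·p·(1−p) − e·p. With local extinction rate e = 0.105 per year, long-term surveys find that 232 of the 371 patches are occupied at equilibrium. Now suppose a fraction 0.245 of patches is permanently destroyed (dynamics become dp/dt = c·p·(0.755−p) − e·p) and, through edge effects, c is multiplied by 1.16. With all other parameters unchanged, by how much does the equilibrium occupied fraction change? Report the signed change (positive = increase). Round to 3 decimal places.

Observed p* = 232/371 = 0.62534.
Balance c(1−p*) = e gives c = e/(1 − 0.62534) = 0.105/0.37466 = 0.28025.
New p* = 0.755 − e/c = 0.755 − 0.10500/0.32509 = 0.43201.
Δp* = 0.43201 − 0.62534 = -0.19333.

-0.193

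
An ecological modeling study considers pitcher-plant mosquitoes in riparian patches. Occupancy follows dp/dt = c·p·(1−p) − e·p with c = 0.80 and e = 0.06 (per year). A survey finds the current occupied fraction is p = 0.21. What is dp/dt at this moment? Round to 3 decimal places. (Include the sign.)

Colonization term: c·p·(1−p) = 0.80×0.21×0.7900 = 0.13272.
Extinction term: e·p = 0.01260.
dp/dt = 0.13272 − 0.01260 = 0.12012.

0.120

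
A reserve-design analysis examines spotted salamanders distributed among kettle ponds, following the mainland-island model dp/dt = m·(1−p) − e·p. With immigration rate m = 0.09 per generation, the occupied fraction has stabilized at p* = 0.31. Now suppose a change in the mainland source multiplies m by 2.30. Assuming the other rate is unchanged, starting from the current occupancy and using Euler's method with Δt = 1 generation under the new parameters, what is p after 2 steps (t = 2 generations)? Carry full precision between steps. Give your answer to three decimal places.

0.439

Balance m(1−p*) = e·p* gives e = m(1−p*)/p* = 0.09×0.69000/0.31000 = 0.20032.
Starting from p₀ = 0.31000; update p ← p + (dp/dt)·Δt with the new parameters.
  1  |  dp/dt·Δt = +0.080730  |  p_1 = 0.390730
  2  |  dp/dt·Δt = +0.047847  |  p_2 = 0.438577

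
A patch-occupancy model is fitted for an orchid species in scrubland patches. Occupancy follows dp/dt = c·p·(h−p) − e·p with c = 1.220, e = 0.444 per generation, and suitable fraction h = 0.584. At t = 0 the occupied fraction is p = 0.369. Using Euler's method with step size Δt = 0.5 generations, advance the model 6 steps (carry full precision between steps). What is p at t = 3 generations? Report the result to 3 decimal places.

0.262

Update rule: p ← p + [c·p·(h−p) − e·p]·Δt with Δt = 0.5.
p: 0.36900 → 0.33548  (Δp = -0.03352)
p: 0.33548 → 0.31186  (Δp = -0.02362)
p: 0.31186 → 0.29440  (Δp = -0.01746)
p: 0.29440 → 0.28105  (Δp = -0.01335)
p: 0.28105 → 0.27059  (Δp = -0.01045)
p: 0.27059 → 0.26225  (Δp = -0.00834)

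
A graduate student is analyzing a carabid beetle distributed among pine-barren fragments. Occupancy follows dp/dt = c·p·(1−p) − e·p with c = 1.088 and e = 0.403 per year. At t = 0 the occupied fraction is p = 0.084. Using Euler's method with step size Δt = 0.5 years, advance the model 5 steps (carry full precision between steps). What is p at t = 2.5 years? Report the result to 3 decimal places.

0.270

Update rule: p ← p + [c·p·(1−p) − e·p]·Δt with Δt = 0.5.
p: 0.08400 → 0.10893  (Δp = +0.02493)
p: 0.10893 → 0.13979  (Δp = +0.03085)
p: 0.13979 → 0.17703  (Δp = +0.03725)
p: 0.17703 → 0.22062  (Δp = +0.04358)
p: 0.22062 → 0.26970  (Δp = +0.04908)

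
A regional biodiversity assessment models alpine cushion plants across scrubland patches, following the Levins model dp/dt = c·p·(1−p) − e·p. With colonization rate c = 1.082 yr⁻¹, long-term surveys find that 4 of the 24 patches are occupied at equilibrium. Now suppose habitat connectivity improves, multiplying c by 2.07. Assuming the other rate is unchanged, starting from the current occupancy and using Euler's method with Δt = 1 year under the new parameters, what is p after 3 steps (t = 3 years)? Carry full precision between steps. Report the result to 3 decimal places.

Observed p* = 4/24 = 0.16667.
Balance c(1−p*) = e gives e = 1.082×(1 − 0.16667) = 0.90167.
Starting from p₀ = 0.16667; update p ← p + (dp/dt)·Δt with the new parameters.
  1  |  dp/dt·Δt = +0.160797  |  p_1 = 0.327464
  2  |  dp/dt·Δt = +0.197998  |  p_2 = 0.525461
  3  |  dp/dt·Δt = +0.084692  |  p_3 = 0.610153

0.610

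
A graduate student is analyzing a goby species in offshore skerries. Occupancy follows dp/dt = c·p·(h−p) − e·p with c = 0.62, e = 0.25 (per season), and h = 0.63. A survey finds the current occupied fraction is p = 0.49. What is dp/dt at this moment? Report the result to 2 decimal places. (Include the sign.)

Colonization term: c·p·(h−p) = 0.62×0.49×0.1400 = 0.04253.
Extinction term: e·p = 0.12250.
dp/dt = 0.04253 − 0.12250 = -0.07997.

-0.08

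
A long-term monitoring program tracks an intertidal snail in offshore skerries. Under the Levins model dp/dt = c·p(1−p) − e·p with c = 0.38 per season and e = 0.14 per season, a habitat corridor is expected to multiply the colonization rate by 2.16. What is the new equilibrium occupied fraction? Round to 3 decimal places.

0.829

Before: p* = 1 − 0.14/0.38 = 0.6316.
After the change, c = 0.8208, e = 0.14, so p* = 1 − 0.14/0.8208 = 0.8294.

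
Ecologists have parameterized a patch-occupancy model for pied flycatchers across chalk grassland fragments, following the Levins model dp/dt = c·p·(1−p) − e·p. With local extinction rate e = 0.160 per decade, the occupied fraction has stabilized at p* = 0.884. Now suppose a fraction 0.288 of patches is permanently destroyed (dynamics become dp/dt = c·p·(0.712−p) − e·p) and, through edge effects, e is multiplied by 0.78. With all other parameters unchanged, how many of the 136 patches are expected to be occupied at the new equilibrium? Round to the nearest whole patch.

Balance c(1−p*) = e gives c = e/(1 − 0.88400) = 0.160/0.11600 = 1.37931.
New p* = 0.712 − e/c = 0.712 − 0.12480/1.37931 = 0.62152.
Expected occupied = 136 × 0.62152 = 84.53 ≈ 85.

85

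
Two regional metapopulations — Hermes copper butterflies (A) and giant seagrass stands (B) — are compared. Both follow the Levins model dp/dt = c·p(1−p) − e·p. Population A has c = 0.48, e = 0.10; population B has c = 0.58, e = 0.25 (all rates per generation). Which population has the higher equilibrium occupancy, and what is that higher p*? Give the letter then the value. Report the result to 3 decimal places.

A, 0.792

A: p*_A = 1 − 0.10/0.48 = 0.7917.
B: p*_B = 1 − 0.25/0.58 = 0.5690.
A is higher at 0.7917.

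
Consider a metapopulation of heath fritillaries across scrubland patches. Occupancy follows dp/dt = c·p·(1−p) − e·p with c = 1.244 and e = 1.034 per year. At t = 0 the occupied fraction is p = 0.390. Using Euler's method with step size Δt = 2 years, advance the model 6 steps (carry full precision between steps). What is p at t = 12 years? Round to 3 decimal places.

Update rule: p ← p + [c·p·(1−p) − e·p]·Δt with Δt = 2.
  1  |  dp/dt·Δt = -0.214625  |  p_1 = 0.175375
  2  |  dp/dt·Δt = -0.002864  |  p_2 = 0.172511
  3  |  dp/dt·Δt = -0.001588  |  p_3 = 0.170922
  4  |  dp/dt·Δt = -0.000898  |  p_4 = 0.170024
  5  |  dp/dt·Δt = -0.000514  |  p_5 = 0.169511
  6  |  dp/dt·Δt = -0.000295  |  p_6 = 0.169215

0.169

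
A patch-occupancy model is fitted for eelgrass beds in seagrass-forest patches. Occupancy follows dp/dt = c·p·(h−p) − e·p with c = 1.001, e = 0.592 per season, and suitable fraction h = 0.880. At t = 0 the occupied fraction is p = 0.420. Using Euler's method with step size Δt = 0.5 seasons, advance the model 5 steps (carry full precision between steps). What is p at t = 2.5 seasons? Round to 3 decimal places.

0.335

Update rule: p ← p + [c·p·(h−p) − e·p]·Δt with Δt = 0.5.
step 1: Δp = -0.02762, p = 0.39238
step 2: Δp = -0.02038, p = 0.37199
step 3: Δp = -0.01553, p = 0.35647
step 4: Δp = -0.01211, p = 0.34436
step 5: Δp = -0.00961, p = 0.33475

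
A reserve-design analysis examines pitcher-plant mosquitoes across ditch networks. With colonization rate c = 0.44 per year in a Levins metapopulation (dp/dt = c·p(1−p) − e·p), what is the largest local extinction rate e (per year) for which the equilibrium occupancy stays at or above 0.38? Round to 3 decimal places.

0.273

1 − e/c ≥ 0.38 ⇒ e ≤ c(1 − 0.38) = 0.44 × 0.6200.
e_max = 0.2728.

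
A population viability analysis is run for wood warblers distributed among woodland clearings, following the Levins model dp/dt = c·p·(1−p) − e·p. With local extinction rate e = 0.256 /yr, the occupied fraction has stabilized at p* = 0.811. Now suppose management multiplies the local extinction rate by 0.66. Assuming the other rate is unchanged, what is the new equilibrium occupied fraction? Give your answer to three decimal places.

0.875

Balance c(1−p*) = e gives c = e/(1 − 0.81100) = 0.256/0.18900 = 1.35450.
New p* = 1 − e/c = 1 − 0.16896/1.35450 = 0.87526.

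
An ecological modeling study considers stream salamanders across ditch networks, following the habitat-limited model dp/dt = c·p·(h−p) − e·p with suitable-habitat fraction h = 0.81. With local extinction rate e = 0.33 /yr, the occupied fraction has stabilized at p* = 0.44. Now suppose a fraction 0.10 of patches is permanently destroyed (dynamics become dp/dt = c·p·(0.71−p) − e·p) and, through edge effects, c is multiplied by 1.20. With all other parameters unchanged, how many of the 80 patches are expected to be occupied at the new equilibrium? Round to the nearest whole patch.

Balance c(h−p*) = e gives c = e/(0.81 − 0.44000) = 0.33/0.37000 = 0.89189.
New p* = 0.71 − e/c = 0.71 − 0.33000/1.07027 = 0.40167.
Expected occupied = 80 × 0.40167 = 32.13 ≈ 32.

32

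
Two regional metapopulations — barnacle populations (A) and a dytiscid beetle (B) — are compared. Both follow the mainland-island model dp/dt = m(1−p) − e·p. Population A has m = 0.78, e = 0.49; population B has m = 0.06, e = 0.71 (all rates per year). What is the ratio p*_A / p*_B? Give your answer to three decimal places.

7.882

A: p*_A = m/(m+e) = 0.78/1.2700 = 0.6142.
B: p*_B = 0.06/0.7700 = 0.0779.
p*_A / p*_B = 0.6142/0.0779 = 7.8819.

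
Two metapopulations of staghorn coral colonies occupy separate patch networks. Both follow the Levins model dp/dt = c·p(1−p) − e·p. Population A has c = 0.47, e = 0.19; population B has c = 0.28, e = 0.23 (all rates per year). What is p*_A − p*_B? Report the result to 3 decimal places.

0.417

A: p*_A = 1 − 0.19/0.47 = 0.5957.
B: p*_B = 1 − 0.23/0.28 = 0.1786.
p*_A − p*_B = 0.5957 − 0.1786 = 0.4172.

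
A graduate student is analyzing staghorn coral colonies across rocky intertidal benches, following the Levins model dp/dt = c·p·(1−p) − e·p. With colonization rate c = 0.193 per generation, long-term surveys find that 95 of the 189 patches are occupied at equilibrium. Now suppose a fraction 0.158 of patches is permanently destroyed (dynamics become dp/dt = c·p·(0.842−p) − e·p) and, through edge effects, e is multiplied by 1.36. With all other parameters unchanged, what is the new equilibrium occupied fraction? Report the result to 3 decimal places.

0.166

Observed p* = 95/189 = 0.50265.
Balance c(1−p*) = e gives e = 0.193×(1 − 0.50265) = 0.09599.
New p* = 0.842 − e/c = 0.842 − 0.13055/0.19300 = 0.16558.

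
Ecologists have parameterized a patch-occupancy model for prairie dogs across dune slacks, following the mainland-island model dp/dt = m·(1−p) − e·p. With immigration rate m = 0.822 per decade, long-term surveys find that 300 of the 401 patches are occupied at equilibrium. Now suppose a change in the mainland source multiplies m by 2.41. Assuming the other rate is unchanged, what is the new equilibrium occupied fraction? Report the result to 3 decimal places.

0.877

Observed p* = 300/401 = 0.74813.
Balance m(1−p*) = e·p* gives e = m(1−p*)/p* = 0.822×0.25187/0.74813 = 0.27674.
New p* = m/(m+e) = 1.98102/(1.98102+0.27674) = 0.87743.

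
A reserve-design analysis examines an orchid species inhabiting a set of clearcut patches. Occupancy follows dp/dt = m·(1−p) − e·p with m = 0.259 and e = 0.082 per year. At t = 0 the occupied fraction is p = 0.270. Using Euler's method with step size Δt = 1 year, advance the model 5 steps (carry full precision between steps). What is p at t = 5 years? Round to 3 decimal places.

Update rule: p ← p + [m·(1−p) − e·p]·Δt with Δt = 1.
t = 1: p = 0.27000 + (+0.16693) = 0.43693
t = 2: p = 0.43693 + (+0.11001) = 0.54694
t = 3: p = 0.54694 + (+0.07249) = 0.61943
t = 4: p = 0.61943 + (+0.04777) = 0.66721
t = 5: p = 0.66721 + (+0.03148) = 0.69869

0.699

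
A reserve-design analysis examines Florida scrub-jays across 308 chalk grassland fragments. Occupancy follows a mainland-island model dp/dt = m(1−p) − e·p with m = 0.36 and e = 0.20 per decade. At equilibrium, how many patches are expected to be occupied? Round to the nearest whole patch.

p* = m/(m+e) = 0.36/0.5600 = 0.6429.
Expected occupied patches = N × p* = 308 × 0.6429 = 198.00 ≈ 198.

198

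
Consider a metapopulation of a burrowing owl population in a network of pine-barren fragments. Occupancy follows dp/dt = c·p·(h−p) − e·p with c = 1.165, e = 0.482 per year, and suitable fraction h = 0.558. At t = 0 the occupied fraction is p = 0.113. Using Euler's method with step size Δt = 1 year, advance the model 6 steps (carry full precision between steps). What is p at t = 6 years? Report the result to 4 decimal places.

0.1318

Update rule: p ← p + [c·p·(h−p) − e·p]·Δt with Δt = 1.
t = 1: p = 0.11300 + (+0.00412) = 0.11712
t = 2: p = 0.11712 + (+0.00370) = 0.12082
t = 3: p = 0.12082 + (+0.00330) = 0.12412
t = 4: p = 0.12412 + (+0.00291) = 0.12703
t = 5: p = 0.12703 + (+0.00255) = 0.12958
t = 6: p = 0.12958 + (+0.00222) = 0.13180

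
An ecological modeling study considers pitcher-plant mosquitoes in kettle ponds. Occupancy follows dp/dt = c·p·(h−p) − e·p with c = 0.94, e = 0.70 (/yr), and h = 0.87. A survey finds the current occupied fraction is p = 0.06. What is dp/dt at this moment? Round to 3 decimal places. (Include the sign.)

Colonization term: c·p·(h−p) = 0.94×0.06×0.8100 = 0.04568.
Extinction term: e·p = 0.04200.
dp/dt = 0.04568 − 0.04200 = 0.00368.

0.004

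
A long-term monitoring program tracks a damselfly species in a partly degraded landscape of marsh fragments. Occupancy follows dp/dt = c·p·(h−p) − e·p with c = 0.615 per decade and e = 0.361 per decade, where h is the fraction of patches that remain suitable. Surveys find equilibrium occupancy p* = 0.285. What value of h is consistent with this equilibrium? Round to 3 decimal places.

At equilibrium c(h−p*) = e, so h = p* + e/c.
h = 0.285 + 0.361/0.615 = 0.285 + 0.5870 = 0.8720.

0.872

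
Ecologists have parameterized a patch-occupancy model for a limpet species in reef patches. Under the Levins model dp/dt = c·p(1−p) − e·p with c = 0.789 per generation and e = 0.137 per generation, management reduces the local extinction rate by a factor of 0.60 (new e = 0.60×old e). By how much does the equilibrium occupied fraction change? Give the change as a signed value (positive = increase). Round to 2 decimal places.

0.07

Before: p* = 1 − 0.137/0.789 = 0.8264.
After the change, c = 0.789, e = 0.0822, so p* = 1 − 0.0822/0.789 = 0.8958.
Δp* = 0.8958 − 0.8264 = +0.0695.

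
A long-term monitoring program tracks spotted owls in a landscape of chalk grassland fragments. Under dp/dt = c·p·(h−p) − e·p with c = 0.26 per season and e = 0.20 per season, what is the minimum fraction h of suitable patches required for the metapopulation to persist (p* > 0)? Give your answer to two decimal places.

p* = h − e/c is positive only when h > e/c.
h_min = e/c = 0.20/0.26 = 0.7692.

0.77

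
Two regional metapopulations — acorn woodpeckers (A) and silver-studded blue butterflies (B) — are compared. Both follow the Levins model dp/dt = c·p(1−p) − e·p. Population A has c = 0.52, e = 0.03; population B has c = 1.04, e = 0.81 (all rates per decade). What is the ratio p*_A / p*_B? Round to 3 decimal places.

A: p*_A = 1 − 0.03/0.52 = 0.9423.
B: p*_B = 1 − 0.81/1.04 = 0.2212.
p*_A / p*_B = 0.9423/0.2212 = 4.2609.

4.261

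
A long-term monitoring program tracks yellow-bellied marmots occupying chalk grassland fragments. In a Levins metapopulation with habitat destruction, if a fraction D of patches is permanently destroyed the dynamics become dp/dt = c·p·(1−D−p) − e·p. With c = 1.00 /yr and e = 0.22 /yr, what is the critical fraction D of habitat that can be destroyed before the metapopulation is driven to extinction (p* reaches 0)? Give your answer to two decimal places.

The nontrivial equilibrium is p* = (1−D) − e/c; extinction occurs when this hits zero.
So D_crit = 1 − e/c = 1 − 0.22/1.00 = 1 − 0.2200 = 0.7800.
Note this equals the original equilibrium occupancy — the Levins extinction-debt result.

0.78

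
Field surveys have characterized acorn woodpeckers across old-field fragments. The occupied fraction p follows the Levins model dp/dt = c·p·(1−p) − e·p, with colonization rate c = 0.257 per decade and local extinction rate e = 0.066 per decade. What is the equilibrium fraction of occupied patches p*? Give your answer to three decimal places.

At equilibrium, colonization balances extinction: c·p*·(1−p*) = e·p*.
So p* = 1 − e/c = 1 − 0.066/0.257 = 1 − 0.2568 = 0.7432.

0.743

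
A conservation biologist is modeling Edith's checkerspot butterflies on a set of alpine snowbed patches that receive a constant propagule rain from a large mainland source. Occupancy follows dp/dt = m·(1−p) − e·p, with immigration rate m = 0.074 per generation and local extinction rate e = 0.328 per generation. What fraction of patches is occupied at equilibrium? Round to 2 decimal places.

Setting dp/dt = 0: m − m·p* = e·p*, so m = (m+e)·p*.
p* = m/(m+e) = 0.074/(0.074+0.328) = 0.074/0.4020 = 0.1841.

0.18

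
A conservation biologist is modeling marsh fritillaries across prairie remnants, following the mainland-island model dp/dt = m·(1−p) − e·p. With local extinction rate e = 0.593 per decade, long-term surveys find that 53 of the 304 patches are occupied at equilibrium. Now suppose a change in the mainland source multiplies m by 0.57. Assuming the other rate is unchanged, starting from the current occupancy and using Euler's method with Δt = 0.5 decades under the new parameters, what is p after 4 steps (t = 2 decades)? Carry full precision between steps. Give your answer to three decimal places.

Observed p* = 53/304 = 0.17434.
Balance m(1−p*) = e·p* gives m = e·p*/(1−p*) = 0.593×0.17434/0.82566 = 0.12522.
Starting from p₀ = 0.17434; update p ← p + (dp/dt)·Δt with the new parameters.
  1  |  dp/dt·Δt = -0.022228  |  p_1 = 0.152114
  2  |  dp/dt·Δt = -0.014844  |  p_2 = 0.137270
  3  |  dp/dt·Δt = -0.009913  |  p_3 = 0.127357
  4  |  dp/dt·Δt = -0.006620  |  p_4 = 0.120737

0.121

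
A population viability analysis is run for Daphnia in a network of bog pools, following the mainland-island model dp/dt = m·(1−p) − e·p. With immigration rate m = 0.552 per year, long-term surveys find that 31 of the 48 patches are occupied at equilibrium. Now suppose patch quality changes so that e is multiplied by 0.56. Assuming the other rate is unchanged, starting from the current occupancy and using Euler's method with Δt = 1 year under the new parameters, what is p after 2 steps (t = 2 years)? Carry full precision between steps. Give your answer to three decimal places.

0.756

Observed p* = 31/48 = 0.64583.
Balance m(1−p*) = e·p* gives e = m(1−p*)/p* = 0.552×0.35417/0.64583 = 0.30271.
Starting from p₀ = 0.64583; update p ← p + (dp/dt)·Δt with the new parameters.
step 1: Δp = +0.08602, p = 0.73185
step 2: Δp = +0.02396, p = 0.75581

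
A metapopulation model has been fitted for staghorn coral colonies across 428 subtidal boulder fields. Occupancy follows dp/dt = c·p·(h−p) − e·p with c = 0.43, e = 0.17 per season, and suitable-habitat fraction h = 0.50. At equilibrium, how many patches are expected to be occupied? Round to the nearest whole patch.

45

p* = h − e/c = 0.50 − 0.3953 = 0.1047.
Expected occupied patches = N × p* = 428 × 0.1047 = 44.79 ≈ 45.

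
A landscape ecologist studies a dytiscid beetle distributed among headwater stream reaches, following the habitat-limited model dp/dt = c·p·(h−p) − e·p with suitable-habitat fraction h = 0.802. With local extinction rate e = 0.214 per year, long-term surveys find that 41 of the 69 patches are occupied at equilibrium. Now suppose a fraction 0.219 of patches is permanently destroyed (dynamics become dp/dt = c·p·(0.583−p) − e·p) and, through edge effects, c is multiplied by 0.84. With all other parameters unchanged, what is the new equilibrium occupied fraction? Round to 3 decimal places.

Observed p* = 41/69 = 0.59420.
Balance c(h−p*) = e gives c = e/(0.802 − 0.59420) = 0.214/0.20780 = 1.02984.
New p* = 0.583 − e/c = 0.583 − 0.21400/0.86507 = 0.33562.

0.336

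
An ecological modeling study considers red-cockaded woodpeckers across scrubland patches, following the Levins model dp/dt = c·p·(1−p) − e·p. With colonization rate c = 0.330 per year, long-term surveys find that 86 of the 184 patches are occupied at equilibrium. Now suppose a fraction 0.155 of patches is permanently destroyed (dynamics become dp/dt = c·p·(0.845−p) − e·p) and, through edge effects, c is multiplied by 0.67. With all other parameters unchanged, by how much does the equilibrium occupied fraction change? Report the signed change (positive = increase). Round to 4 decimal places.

-0.4173

Observed p* = 86/184 = 0.46739.
Balance c(1−p*) = e gives e = 0.330×(1 − 0.46739) = 0.17576.
New p* = 0.845 − e/c = 0.845 − 0.17576/0.22110 = 0.05007.
Δp* = 0.05007 − 0.46739 = -0.41732.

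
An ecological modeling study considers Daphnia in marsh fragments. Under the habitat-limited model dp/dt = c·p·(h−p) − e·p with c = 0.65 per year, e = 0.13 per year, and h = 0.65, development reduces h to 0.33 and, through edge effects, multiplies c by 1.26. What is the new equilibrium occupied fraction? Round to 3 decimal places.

0.171

Before: p* = h − e/c = 0.65 − 0.13/0.65 = 0.65 − 0.2000 = 0.4500.
After: c = 0.819, e = 0.13, h = 0.33; p* = 0.33 − 0.13/0.819 = 0.1713.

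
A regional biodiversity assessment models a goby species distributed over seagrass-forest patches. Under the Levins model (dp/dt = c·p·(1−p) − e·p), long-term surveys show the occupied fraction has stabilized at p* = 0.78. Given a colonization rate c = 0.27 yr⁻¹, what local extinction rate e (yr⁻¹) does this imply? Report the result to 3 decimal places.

At equilibrium c(1−p*) = e.
e = 0.27 × (1 − 0.78) = 0.27 × 0.2200 = 0.0594.

0.059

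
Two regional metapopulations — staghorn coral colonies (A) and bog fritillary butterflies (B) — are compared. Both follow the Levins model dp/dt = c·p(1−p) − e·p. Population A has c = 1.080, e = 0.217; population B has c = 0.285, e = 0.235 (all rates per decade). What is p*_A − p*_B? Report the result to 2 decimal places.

0.62

A: p*_A = 1 − 0.217/1.080 = 0.7991.
B: p*_B = 1 − 0.235/0.285 = 0.1754.
p*_A − p*_B = 0.7991 − 0.1754 = 0.6236.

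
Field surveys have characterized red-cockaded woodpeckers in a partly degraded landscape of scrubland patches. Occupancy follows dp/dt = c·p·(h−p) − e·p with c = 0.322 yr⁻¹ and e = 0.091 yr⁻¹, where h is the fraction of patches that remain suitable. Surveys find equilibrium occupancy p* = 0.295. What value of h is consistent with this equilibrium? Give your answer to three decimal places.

0.578

At equilibrium c(h−p*) = e, so h = p* + e/c.
h = 0.295 + 0.091/0.322 = 0.295 + 0.2826 = 0.5776.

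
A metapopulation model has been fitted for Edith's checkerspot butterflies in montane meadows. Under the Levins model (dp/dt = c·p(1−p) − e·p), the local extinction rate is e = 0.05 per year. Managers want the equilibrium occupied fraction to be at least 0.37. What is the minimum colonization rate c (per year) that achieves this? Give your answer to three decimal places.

p* = 1 − e/c ≥ 0.37 requires e/c ≤ 0.6300, i.e. c ≥ e/0.6300.
c_min = 0.05/0.6300 = 0.0794.

0.079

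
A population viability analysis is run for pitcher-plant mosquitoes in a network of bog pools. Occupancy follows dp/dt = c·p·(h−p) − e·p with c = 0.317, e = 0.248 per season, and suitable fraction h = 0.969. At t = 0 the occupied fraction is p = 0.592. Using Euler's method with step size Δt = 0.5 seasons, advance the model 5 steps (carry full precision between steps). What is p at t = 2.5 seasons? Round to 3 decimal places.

Update rule: p ← p + [c·p·(h−p) − e·p]·Δt with Δt = 0.5.
  1  |  dp/dt·Δt = -0.038033  |  p_1 = 0.553967
  2  |  dp/dt·Δt = -0.032250  |  p_2 = 0.521716
  3  |  dp/dt·Δt = -0.027706  |  p_3 = 0.494010
  4  |  dp/dt·Δt = -0.024065  |  p_4 = 0.469945
  5  |  dp/dt·Δt = -0.021100  |  p_5 = 0.448845

0.449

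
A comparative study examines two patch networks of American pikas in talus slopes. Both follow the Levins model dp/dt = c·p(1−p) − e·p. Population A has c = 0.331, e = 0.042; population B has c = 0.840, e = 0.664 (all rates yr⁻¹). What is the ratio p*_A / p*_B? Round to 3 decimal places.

4.167

A: p*_A = 1 − 0.042/0.331 = 0.8731.
B: p*_B = 1 − 0.664/0.840 = 0.2095.
p*_A / p*_B = 0.8731/0.2095 = 4.1671.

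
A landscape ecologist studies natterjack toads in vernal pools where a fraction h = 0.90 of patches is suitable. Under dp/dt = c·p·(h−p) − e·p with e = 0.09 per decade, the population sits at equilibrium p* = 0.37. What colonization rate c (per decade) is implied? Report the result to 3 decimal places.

At equilibrium c(h−p*) = e, so c = e/(h−p*).
c = 0.09/(0.90 − 0.37) = 0.09/0.5300 = 0.1698.

0.170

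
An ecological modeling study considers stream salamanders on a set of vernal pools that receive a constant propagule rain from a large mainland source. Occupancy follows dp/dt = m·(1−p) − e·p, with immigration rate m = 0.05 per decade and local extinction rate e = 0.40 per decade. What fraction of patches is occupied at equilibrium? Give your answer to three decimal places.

0.111

At equilibrium the propagule rain into empty patches balances local extinction: m(1−p*) = e·p*.
p* = m/(m+e) = 0.05/(0.05+0.40) = 0.05/0.4500 = 0.1111.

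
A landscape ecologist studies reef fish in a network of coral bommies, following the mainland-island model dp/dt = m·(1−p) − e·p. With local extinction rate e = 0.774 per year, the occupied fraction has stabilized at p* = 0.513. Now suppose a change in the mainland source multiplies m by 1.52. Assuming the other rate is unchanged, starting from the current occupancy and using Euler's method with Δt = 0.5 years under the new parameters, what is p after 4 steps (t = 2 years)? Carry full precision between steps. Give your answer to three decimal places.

Balance m(1−p*) = e·p* gives m = e·p*/(1−p*) = 0.774×0.51300/0.48700 = 0.81532.
Starting from p₀ = 0.51300; update p ← p + (dp/dt)·Δt with the new parameters.
t = 0.5: p = 0.51300 + (+0.10324) = 0.61624
t = 1: p = 0.61624 + (-0.00069) = 0.61555
t = 1.5: p = 0.61555 + (+0.00000) = 0.61555
t = 2: p = 0.61555 + (-0.00000) = 0.61555

0.616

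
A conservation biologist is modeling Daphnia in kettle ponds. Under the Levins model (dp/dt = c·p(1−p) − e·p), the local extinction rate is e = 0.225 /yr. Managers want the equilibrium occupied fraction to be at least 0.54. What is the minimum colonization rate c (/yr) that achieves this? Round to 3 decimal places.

0.489

p* = 1 − e/c ≥ 0.54 requires e/c ≤ 0.4600, i.e. c ≥ e/0.4600.
c_min = 0.225/0.4600 = 0.4891.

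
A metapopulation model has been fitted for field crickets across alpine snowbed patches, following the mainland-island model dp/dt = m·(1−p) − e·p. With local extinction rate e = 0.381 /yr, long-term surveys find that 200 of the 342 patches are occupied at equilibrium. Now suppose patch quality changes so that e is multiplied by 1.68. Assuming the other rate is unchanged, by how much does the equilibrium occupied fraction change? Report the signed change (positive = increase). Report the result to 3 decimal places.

-0.129

Observed p* = 200/342 = 0.58480.
Balance m(1−p*) = e·p* gives m = e·p*/(1−p*) = 0.381×0.58480/0.41520 = 0.53663.
New p* = m/(m+e) = 0.53663/(0.53663+0.64008) = 0.45604.
Δp* = 0.45604 − 0.58480 = -0.12876.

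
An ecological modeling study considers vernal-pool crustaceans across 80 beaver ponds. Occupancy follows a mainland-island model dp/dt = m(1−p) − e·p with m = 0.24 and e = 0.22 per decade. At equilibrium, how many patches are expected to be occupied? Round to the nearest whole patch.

p* = m/(m+e) = 0.24/0.4600 = 0.5217.
Expected occupied patches = N × p* = 80 × 0.5217 = 41.74 ≈ 42.

42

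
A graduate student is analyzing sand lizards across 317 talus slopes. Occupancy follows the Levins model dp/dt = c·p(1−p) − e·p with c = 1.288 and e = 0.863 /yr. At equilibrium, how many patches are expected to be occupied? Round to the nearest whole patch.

p* = 1 − e/c = 1 − 0.863/1.288 = 0.3300.
Expected occupied patches = N × p* = 317 × 0.3300 = 104.60 ≈ 105.

105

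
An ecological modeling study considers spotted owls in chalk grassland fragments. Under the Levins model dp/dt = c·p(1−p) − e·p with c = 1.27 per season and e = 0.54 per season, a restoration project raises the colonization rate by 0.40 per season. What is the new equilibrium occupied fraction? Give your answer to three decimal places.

Before: p* = 1 − 0.54/1.27 = 0.5748.
After the change, c = 1.67, e = 0.54, so p* = 1 − 0.54/1.67 = 0.6766.

0.677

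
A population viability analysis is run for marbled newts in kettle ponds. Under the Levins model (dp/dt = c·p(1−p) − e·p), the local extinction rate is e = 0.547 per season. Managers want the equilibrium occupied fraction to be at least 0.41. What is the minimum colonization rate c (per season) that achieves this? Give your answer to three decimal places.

p* = 1 − e/c ≥ 0.41 requires e/c ≤ 0.5900, i.e. c ≥ e/0.5900.
c_min = 0.547/0.5900 = 0.9271.

0.927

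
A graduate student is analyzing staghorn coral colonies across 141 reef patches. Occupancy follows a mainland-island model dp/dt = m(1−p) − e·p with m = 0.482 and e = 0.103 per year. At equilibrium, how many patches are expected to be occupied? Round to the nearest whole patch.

116

p* = m/(m+e) = 0.482/0.5850 = 0.8239.
Expected occupied patches = N × p* = 141 × 0.8239 = 116.17 ≈ 116.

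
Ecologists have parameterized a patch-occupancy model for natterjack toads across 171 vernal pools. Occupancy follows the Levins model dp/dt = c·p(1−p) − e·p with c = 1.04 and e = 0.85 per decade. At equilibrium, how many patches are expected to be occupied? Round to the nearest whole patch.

p* = 1 − e/c = 1 − 0.85/1.04 = 0.1827.
Expected occupied patches = N × p* = 171 × 0.1827 = 31.24 ≈ 31.

31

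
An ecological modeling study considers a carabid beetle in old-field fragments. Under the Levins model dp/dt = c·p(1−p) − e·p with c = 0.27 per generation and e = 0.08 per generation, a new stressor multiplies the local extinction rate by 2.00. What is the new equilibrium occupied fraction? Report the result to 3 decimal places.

0.407

Before: p* = 1 − 0.08/0.27 = 0.7037.
After the change, c = 0.27, e = 0.16, so p* = 1 − 0.16/0.27 = 0.4074.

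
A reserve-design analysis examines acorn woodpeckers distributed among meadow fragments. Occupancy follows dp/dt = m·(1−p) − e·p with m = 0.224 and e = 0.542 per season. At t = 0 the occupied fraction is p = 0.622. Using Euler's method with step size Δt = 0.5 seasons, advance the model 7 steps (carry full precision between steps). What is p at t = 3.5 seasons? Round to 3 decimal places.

Update rule: p ← p + [m·(1−p) − e·p]·Δt with Δt = 0.5.
step 1: Δp = -0.12623, p = 0.49577
step 2: Δp = -0.07788, p = 0.41789
step 3: Δp = -0.04805, p = 0.36984
step 4: Δp = -0.02965, p = 0.34019
step 5: Δp = -0.01829, p = 0.32190
step 6: Δp = -0.01129, p = 0.31061
step 7: Δp = -0.00696, p = 0.30365

0.304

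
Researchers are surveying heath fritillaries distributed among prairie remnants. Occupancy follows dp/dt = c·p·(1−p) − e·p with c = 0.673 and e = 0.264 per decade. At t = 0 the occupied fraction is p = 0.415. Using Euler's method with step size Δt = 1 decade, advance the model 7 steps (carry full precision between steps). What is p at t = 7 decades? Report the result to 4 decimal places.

Update rule: p ← p + [c·p·(1−p) − e·p]·Δt with Δt = 1.
  1  |  dp/dt·Δt = +0.053828  |  p_1 = 0.468828
  2  |  dp/dt·Δt = +0.043826  |  p_2 = 0.512653
  3  |  dp/dt·Δt = +0.032802  |  p_3 = 0.545455
  4  |  dp/dt·Δt = +0.022859  |  p_4 = 0.568314
  5  |  dp/dt·Δt = +0.015074  |  p_5 = 0.583389
  6  |  dp/dt·Δt = +0.009556  |  p_6 = 0.592944
  7  |  dp/dt·Δt = +0.005899  |  p_7 = 0.598843

0.5988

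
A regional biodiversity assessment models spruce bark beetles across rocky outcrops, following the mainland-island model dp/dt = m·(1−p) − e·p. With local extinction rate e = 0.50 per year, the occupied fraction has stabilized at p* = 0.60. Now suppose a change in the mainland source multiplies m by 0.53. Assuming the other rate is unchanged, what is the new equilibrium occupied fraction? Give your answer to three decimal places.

Balance m(1−p*) = e·p* gives m = e·p*/(1−p*) = 0.50×0.60000/0.40000 = 0.75000.
New p* = m/(m+e) = 0.39750/(0.39750+0.50000) = 0.44290.

0.443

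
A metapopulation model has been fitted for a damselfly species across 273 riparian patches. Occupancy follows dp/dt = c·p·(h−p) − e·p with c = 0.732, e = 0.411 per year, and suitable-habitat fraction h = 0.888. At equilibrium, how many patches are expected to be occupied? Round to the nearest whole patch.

p* = h − e/c = 0.888 − 0.5615 = 0.3265.
Expected occupied patches = N × p* = 273 × 0.3265 = 89.14 ≈ 89.

89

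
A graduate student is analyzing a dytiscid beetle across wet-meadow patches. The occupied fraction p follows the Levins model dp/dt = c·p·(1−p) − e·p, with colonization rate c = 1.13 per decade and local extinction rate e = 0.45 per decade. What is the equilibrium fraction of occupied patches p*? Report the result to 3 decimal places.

Setting dp/dt = 0 and dividing through by p* gives c·(1−p*) = e.
So p* = 1 − e/c = 1 − 0.45/1.13 = 1 − 0.3982 = 0.6018.

0.602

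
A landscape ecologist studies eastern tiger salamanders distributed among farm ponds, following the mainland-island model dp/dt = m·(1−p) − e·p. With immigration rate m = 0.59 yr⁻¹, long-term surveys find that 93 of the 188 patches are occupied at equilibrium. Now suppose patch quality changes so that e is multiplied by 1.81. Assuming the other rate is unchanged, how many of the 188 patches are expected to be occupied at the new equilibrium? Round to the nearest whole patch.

Observed p* = 93/188 = 0.49468.
Balance m(1−p*) = e·p* gives e = m(1−p*)/p* = 0.59×0.50532/0.49468 = 0.60269.
New p* = m/(m+e) = 0.59000/(0.59000+1.09087) = 0.35101.
Expected occupied = 188 × 0.35101 = 65.99 ≈ 66.

66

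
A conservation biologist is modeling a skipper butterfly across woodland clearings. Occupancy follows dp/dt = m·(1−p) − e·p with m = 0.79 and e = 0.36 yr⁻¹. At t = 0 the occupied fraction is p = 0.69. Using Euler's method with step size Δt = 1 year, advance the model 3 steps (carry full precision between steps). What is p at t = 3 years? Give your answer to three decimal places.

0.687

Update rule: p ← p + [m·(1−p) − e·p]·Δt with Δt = 1.
p: 0.69000 → 0.68650  (Δp = -0.00350)
p: 0.68650 → 0.68702  (Δp = +0.00053)
p: 0.68702 → 0.68695  (Δp = -0.00008)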